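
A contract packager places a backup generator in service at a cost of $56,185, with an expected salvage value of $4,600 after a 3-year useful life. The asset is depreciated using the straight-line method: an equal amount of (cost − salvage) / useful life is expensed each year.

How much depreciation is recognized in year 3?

Depreciable base = $56,185 − $4,600 = $51,585.
Annual expense = $51,585 / 3 = $17,195.

$17,195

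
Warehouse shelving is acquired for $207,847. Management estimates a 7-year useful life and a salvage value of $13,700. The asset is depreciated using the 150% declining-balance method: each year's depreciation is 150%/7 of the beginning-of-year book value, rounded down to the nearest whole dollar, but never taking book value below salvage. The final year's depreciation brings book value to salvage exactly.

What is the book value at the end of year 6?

$48,904

Depreciable base = $207,847 − $13,700 = $194,147.
Year 1: ⌊$207,847 × 150%/7⌋ = $44,538. Book value $163,309.
Year 2: ⌊$163,309 × 150%/7⌋ = $34,994. Book value $128,315.
Year 3: ⌊$128,315 × 150%/7⌋ = $27,496. Book value $100,819.
Year 4: ⌊$100,819 × 150%/7⌋ = $21,604. Book value $79,215.
Year 5: ⌊$79,215 × 150%/7⌋ = $16,974. Book value $62,241.
Year 6: ⌊$62,241 × 150%/7⌋ = $13,337. Book value $48,904.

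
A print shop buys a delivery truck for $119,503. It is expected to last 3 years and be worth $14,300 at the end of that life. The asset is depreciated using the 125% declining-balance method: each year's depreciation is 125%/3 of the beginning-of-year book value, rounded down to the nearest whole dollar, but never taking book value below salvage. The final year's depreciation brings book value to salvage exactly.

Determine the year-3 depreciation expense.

$26,365

Depreciable base = $119,503 − $14,300 = $105,203.
Year 1: ⌊$119,503 × 125%/3⌋ = $49,792. Book value $69,711.
Year 2: ⌊$69,711 × 125%/3⌋ = $29,046. Book value $40,665.
Year 3 (final): $40,665 − $14,300 = $26,365. Book value $14,300.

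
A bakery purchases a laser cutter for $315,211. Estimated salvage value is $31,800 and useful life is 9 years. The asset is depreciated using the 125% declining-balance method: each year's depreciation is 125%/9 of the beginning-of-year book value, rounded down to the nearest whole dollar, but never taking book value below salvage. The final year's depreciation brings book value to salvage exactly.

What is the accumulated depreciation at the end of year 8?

$219,912

Depreciable base = $315,211 − $31,800 = $283,411.
Year 1: ⌊$315,211 × 125%/9⌋ = $43,779. Book value $271,432.
Year 2: ⌊$271,432 × 125%/9⌋ = $37,698. Book value $233,734.
Year 3: ⌊$233,734 × 125%/9⌋ = $32,463. Book value $201,271.
Year 4: ⌊$201,271 × 125%/9⌋ = $27,954. Book value $173,317.
Year 5: ⌊$173,317 × 125%/9⌋ = $24,071. Book value $149,246.
Year 6: ⌊$149,246 × 125%/9⌋ = $20,728. Book value $128,518.
Year 7: ⌊$128,518 × 125%/9⌋ = $17,849. Book value $110,669.
Year 8: ⌊$110,669 × 125%/9⌋ = $15,370. Book value $95,299.
Accumulated through year 8 = $315,211 − $95,299 = $219,912.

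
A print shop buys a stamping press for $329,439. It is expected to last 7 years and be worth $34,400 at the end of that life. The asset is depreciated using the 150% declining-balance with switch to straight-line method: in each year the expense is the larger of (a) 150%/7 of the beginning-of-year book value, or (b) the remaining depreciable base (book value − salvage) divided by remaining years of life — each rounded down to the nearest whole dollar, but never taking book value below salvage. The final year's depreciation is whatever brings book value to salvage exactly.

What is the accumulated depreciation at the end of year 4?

Depreciable base = $329,439 − $34,400 = $295,039.
Year 1: DB = ⌊$329,439 × 150%/7⌋ = $70,594; SL = ⌊$295,039/7⌋ = $42,148 → take DB $70,594. Book value $258,845.
Year 2: DB = ⌊$258,845 × 150%/7⌋ = $55,466; SL = ⌊$224,445/6⌋ = $37,407 → take DB $55,466. Book value $203,379.
Year 3: DB = ⌊$203,379 × 150%/7⌋ = $43,581; SL = ⌊$168,979/5⌋ = $33,795 → take DB $43,581. Book value $159,798.
Year 4: DB = ⌊$159,798 × 150%/7⌋ = $34,242; SL = ⌊$125,398/4⌋ = $31,349 → take DB $34,242. Book value $125,556.
Accumulated through year 4 = $329,439 − $125,556 = $203,883.

$203,883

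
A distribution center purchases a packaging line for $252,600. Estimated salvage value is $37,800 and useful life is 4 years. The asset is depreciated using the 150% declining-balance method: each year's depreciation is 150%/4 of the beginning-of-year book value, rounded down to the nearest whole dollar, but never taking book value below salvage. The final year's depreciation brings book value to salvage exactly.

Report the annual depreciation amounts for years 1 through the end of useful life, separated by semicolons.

$94,725; $59,203; $37,002; $23,870

Depreciable base = $252,600 − $37,800 = $214,800.
Year 1: ⌊$252,600 × 150%/4⌋ = $94,725. Book value $157,875.
Year 2: ⌊$157,875 × 150%/4⌋ = $59,203. Book value $98,672.
Year 3: ⌊$98,672 × 150%/4⌋ = $37,002. Book value $61,670.
Year 4 (final): $61,670 − $37,800 = $23,870. Book value $37,800.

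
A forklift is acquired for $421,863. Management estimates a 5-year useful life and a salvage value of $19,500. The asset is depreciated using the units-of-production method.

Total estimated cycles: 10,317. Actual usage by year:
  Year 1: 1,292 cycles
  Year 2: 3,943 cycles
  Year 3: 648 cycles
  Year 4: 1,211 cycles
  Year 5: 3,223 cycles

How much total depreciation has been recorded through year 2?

$204,165

Depreciable base = $421,863 − $19,500 = $402,363.
Rate = $402,363 / 10,317 cycles = $39 per cycle.
Year 1: 1,292 × $39 = $50,388. Book value $371,475.
Year 2: 3,943 × $39 = $153,777. Book value $217,698.
Accumulated through year 2 = $421,863 − $217,698 = $204,165.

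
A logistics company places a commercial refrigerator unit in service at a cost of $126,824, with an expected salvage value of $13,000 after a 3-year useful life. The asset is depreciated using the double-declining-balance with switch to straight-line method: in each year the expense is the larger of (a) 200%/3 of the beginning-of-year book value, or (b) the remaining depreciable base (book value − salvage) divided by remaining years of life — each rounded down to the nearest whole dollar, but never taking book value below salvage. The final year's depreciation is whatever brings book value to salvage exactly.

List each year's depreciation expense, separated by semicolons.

$84,549; $28,183; $1,092

Depreciable base = $126,824 − $13,000 = $113,824.
Year 1: DB = ⌊$126,824 × 200%/3⌋ = $84,549; SL = ⌊$113,824/3⌋ = $37,941 → take DB $84,549. Book value $42,275.
Year 2: DB = ⌊$42,275 × 200%/3⌋ = $28,183; SL = ⌊$29,275/2⌋ = $14,637 → take DB $28,183. Book value $14,092.
Year 3 (final): $14,092 − $13,000 = $1,092. Book value $13,000.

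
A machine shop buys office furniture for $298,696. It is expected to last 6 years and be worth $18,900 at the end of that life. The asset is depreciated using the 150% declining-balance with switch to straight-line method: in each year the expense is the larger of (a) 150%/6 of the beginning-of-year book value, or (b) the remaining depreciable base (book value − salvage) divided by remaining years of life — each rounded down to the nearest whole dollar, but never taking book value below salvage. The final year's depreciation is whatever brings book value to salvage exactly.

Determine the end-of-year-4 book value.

$90,309

Depreciable base = $298,696 − $18,900 = $279,796.
Year 1: DB = ⌊$298,696 × 150%/6⌋ = $74,674; SL = ⌊$279,796/6⌋ = $46,632 → take DB $74,674. Book value $224,022.
Year 2: DB = ⌊$224,022 × 150%/6⌋ = $56,005; SL = ⌊$205,122/5⌋ = $41,024 → take DB $56,005. Book value $168,017.
Year 3: DB = ⌊$168,017 × 150%/6⌋ = $42,004; SL = ⌊$149,117/4⌋ = $37,279 → take DB $42,004. Book value $126,013.
Year 4: DB = ⌊$126,013 × 150%/6⌋ = $31,503; SL = ⌊$107,113/3⌋ = $35,704 → take SL $35,704. Book value $90,309.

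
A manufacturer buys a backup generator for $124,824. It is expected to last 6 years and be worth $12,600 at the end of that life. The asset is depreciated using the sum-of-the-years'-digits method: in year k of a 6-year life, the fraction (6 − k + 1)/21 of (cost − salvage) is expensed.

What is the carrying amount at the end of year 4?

Depreciable base = $124,824 − $12,600 = $112,224.
Sum of the years' digits = 6+5+4+3+2+1 = 21.
Year 1: $112,224 × 6/21 = $32,064. Book value $92,760.
Year 2: $112,224 × 5/21 = $26,720. Book value $66,040.
Year 3: $112,224 × 4/21 = $21,376. Book value $44,664.
Year 4: $112,224 × 3/21 = $16,032. Book value $28,632.

$28,632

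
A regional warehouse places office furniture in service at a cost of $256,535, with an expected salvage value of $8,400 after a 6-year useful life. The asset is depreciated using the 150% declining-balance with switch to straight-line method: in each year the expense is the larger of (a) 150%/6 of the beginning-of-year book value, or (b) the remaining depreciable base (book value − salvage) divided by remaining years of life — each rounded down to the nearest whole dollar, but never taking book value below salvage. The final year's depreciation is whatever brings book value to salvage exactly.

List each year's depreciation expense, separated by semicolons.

$64,133; $48,100; $36,075; $33,275; $33,276; $33,276

Depreciable base = $256,535 − $8,400 = $248,135.
Year 1: DB = ⌊$256,535 × 150%/6⌋ = $64,133; SL = ⌊$248,135/6⌋ = $41,355 → take DB $64,133. Book value $192,402.
Year 2: DB = ⌊$192,402 × 150%/6⌋ = $48,100; SL = ⌊$184,002/5⌋ = $36,800 → take DB $48,100. Book value $144,302.
Year 3: DB = ⌊$144,302 × 150%/6⌋ = $36,075; SL = ⌊$135,902/4⌋ = $33,975 → take DB $36,075. Book value $108,227.
Year 4: DB = ⌊$108,227 × 150%/6⌋ = $27,056; SL = ⌊$99,827/3⌋ = $33,275 → take SL $33,275. Book value $74,952.
Year 5: DB = ⌊$74,952 × 150%/6⌋ = $18,738; SL = ⌊$66,552/2⌋ = $33,276 → take SL $33,276. Book value $41,676.
Year 6 (final): $41,676 − $8,400 = $33,276. Book value $8,400.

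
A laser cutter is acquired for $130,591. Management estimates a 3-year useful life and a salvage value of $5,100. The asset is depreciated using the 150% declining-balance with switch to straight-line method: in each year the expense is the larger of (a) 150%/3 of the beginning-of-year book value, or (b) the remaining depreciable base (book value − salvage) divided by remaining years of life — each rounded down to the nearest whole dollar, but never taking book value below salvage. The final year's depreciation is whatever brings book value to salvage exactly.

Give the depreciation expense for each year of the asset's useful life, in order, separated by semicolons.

$65,295; $32,648; $27,548

Depreciable base = $130,591 − $5,100 = $125,491.
Year 1: DB = ⌊$130,591 × 150%/3⌋ = $65,295; SL = ⌊$125,491/3⌋ = $41,830 → take DB $65,295. Book value $65,296.
Year 2: DB = ⌊$65,296 × 150%/3⌋ = $32,648; SL = ⌊$60,196/2⌋ = $30,098 → take DB $32,648. Book value $32,648.
Year 3 (final): $32,648 − $5,100 = $27,548. Book value $5,100.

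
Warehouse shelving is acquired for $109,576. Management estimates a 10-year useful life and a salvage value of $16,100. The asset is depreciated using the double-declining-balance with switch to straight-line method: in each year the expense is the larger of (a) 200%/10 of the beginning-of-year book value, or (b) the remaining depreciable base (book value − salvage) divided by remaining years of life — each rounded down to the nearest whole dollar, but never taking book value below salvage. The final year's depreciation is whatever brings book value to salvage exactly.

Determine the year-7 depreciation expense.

Depreciable base = $109,576 − $16,100 = $93,476.
Year 1: DB = ⌊$109,576 × 200%/10⌋ = $21,915; SL = ⌊$93,476/10⌋ = $9,347 → take DB $21,915. Book value $87,661.
Year 2: DB = ⌊$87,661 × 200%/10⌋ = $17,532; SL = ⌊$71,561/9⌋ = $7,951 → take DB $17,532. Book value $70,129.
Year 3: DB = ⌊$70,129 × 200%/10⌋ = $14,025; SL = ⌊$54,029/8⌋ = $6,753 → take DB $14,025. Book value $56,104.
Year 4: DB = ⌊$56,104 × 200%/10⌋ = $11,220; SL = ⌊$40,004/7⌋ = $5,714 → take DB $11,220. Book value $44,884.
Year 5: DB = ⌊$44,884 × 200%/10⌋ = $8,976; SL = ⌊$28,784/6⌋ = $4,797 → take DB $8,976. Book value $35,908.
Year 6: DB = ⌊$35,908 × 200%/10⌋ = $7,181; SL = ⌊$19,808/5⌋ = $3,961 → take DB $7,181. Book value $28,727.
Year 7: DB = ⌊$28,727 × 200%/10⌋ = $5,745; SL = ⌊$12,627/4⌋ = $3,156 → take DB $5,745. Book value $22,982.

$5,745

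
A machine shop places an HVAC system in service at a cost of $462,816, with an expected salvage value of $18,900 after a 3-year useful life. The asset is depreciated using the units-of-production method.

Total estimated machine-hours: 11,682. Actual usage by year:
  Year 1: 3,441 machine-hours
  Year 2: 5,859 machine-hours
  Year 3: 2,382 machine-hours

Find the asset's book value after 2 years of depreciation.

Depreciable base = $462,816 − $18,900 = $443,916.
Rate = $443,916 / 11,682 machine-hours = $38 per machine-hour.
Year 1: 3,441 × $38 = $130,758. Book value $332,058.
Year 2: 5,859 × $38 = $222,642. Book value $109,416.

$109,416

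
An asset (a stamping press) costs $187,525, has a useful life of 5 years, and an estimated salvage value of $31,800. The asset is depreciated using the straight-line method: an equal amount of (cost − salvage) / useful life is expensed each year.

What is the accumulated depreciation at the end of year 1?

Depreciable base = $187,525 − $31,800 = $155,725.
Annual expense = $155,725 / 5 = $31,145.
End of year 1: book value $156,380.
Accumulated through year 1 = $187,525 − $156,380 = $31,145.

$31,145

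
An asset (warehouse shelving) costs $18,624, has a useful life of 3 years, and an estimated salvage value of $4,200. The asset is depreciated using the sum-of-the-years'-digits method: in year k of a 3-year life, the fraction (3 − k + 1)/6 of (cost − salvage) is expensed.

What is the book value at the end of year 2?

$6,604

Depreciable base = $18,624 − $4,200 = $14,424.
Sum of the years' digits = 3+2+1 = 6.
Year 1: $14,424 × 3/6 = $7,212. Book value $11,412.
Year 2: $14,424 × 2/6 = $4,808. Book value $6,604.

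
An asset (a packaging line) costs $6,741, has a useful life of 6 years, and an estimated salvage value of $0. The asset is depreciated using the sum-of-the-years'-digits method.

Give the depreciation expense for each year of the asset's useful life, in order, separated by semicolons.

Depreciable base = $6,741 − $0 = $6,741.
Sum of the years' digits = 6+5+4+3+2+1 = 21.
Year 1: $6,741 × 6/21 = $1,926. Book value $4,815.
Year 2: $6,741 × 5/21 = $1,605. Book value $3,210.
Year 3: $6,741 × 4/21 = $1,284. Book value $1,926.
Year 4: $6,741 × 3/21 = $963. Book value $963.
Year 5: $6,741 × 2/21 = $642. Book value $321.
Year 6: $6,741 × 1/21 = $321. Book value $0.

$1,926; $1,605; $1,284; $963; $642; $321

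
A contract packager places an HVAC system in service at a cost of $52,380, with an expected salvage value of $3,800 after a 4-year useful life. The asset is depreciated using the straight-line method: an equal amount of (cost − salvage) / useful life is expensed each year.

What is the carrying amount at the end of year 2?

$28,090

Depreciable base = $52,380 − $3,800 = $48,580.
Annual expense = $48,580 / 4 = $12,145.
End of year 1: book value $40,235.
End of year 2: book value $28,090.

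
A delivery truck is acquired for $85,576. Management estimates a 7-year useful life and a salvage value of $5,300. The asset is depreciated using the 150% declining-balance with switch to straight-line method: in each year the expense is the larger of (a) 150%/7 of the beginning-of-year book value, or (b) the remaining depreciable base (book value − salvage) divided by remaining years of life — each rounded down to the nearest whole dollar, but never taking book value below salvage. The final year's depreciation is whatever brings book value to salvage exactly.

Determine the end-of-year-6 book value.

$14,353

Depreciable base = $85,576 − $5,300 = $80,276.
Year 1: DB = ⌊$85,576 × 150%/7⌋ = $18,337; SL = ⌊$80,276/7⌋ = $11,468 → take DB $18,337. Book value $67,239.
Year 2: DB = ⌊$67,239 × 150%/7⌋ = $14,408; SL = ⌊$61,939/6⌋ = $10,323 → take DB $14,408. Book value $52,831.
Year 3: DB = ⌊$52,831 × 150%/7⌋ = $11,320; SL = ⌊$47,531/5⌋ = $9,506 → take DB $11,320. Book value $41,511.
Year 4: DB = ⌊$41,511 × 150%/7⌋ = $8,895; SL = ⌊$36,211/4⌋ = $9,052 → take SL $9,052. Book value $32,459.
Year 5: DB = ⌊$32,459 × 150%/7⌋ = $6,955; SL = ⌊$27,159/3⌋ = $9,053 → take SL $9,053. Book value $23,406.
Year 6: DB = ⌊$23,406 × 150%/7⌋ = $5,015; SL = ⌊$18,106/2⌋ = $9,053 → take SL $9,053. Book value $14,353.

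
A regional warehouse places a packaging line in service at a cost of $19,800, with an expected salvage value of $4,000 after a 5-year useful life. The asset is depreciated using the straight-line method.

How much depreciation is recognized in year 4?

Depreciable base = $19,800 − $4,000 = $15,800.
Annual expense = $15,800 / 5 = $3,160.

$3,160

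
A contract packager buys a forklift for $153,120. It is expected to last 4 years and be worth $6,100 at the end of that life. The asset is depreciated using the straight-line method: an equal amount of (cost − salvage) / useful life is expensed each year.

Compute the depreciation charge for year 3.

Depreciable base = $153,120 − $6,100 = $147,020.
Annual expense = $147,020 / 4 = $36,755.

$36,755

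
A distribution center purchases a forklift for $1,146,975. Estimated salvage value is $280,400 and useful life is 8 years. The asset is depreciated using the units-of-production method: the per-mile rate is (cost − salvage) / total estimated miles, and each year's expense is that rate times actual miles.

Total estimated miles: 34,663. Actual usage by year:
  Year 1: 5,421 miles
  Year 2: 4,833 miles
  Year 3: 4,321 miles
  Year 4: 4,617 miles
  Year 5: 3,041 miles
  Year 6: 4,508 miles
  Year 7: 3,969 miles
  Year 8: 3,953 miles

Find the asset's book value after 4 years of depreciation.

$667,175

Depreciable base = $1,146,975 − $280,400 = $866,575.
Rate = $866,575 / 34,663 miles = $25 per mile.
Year 1: 5,421 × $25 = $135,525. Book value $1,011,450.
Year 2: 4,833 × $25 = $120,825. Book value $890,625.
Year 3: 4,321 × $25 = $108,025. Book value $782,600.
Year 4: 4,617 × $25 = $115,425. Book value $667,175.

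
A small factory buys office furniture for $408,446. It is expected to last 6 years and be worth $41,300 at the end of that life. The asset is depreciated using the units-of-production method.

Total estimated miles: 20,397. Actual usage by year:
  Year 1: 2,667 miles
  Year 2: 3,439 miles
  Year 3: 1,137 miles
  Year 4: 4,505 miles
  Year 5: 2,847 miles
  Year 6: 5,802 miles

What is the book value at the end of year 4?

$196,982

Depreciable base = $408,446 − $41,300 = $367,146.
Rate = $367,146 / 20,397 miles = $18 per mile.
Year 1: 2,667 × $18 = $48,006. Book value $360,440.
Year 2: 3,439 × $18 = $61,902. Book value $298,538.
Year 3: 1,137 × $18 = $20,466. Book value $278,072.
Year 4: 4,505 × $18 = $81,090. Book value $196,982.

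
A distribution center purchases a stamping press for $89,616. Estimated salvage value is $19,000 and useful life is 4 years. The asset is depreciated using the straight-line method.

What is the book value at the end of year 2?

Depreciable base = $89,616 − $19,000 = $70,616.
Annual expense = $70,616 / 4 = $17,654.
End of year 1: book value $71,962.
End of year 2: book value $54,308.

$54,308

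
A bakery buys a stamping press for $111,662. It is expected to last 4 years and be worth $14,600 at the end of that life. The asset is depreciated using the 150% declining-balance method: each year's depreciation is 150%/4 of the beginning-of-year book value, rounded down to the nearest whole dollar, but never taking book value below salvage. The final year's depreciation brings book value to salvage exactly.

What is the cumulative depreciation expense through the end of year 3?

Depreciable base = $111,662 − $14,600 = $97,062.
Year 1: ⌊$111,662 × 150%/4⌋ = $41,873. Book value $69,789.
Year 2: ⌊$69,789 × 150%/4⌋ = $26,170. Book value $43,619.
Year 3: ⌊$43,619 × 150%/4⌋ = $16,357. Book value $27,262.
Accumulated through year 3 = $111,662 − $27,262 = $84,400.

$84,400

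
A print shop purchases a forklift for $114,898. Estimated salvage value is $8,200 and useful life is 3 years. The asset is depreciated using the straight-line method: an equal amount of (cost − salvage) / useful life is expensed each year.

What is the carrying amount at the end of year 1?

Depreciable base = $114,898 − $8,200 = $106,698.
Annual expense = $106,698 / 3 = $35,566.
End of year 1: book value $79,332.

$79,332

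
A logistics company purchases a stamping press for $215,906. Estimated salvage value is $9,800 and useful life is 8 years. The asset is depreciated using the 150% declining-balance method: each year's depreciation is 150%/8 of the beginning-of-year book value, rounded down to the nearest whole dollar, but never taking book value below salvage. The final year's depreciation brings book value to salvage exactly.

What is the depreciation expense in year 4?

Depreciable base = $215,906 − $9,800 = $206,106.
Year 1: ⌊$215,906 × 150%/8⌋ = $40,482. Book value $175,424.
Year 2: ⌊$175,424 × 150%/8⌋ = $32,892. Book value $142,532.
Year 3: ⌊$142,532 × 150%/8⌋ = $26,724. Book value $115,808.
Year 4: ⌊$115,808 × 150%/8⌋ = $21,714. Book value $94,094.

$21,714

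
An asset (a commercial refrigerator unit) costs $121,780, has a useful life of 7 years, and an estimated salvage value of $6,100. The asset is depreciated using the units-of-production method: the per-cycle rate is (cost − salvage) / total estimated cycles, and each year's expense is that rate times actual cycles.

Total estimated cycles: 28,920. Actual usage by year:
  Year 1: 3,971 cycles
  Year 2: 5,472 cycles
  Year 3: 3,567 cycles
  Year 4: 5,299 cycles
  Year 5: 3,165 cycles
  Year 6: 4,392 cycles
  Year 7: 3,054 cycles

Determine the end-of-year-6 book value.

Depreciable base = $121,780 − $6,100 = $115,680.
Rate = $115,680 / 28,920 cycles = $4 per cycle.
Year 1: 3,971 × $4 = $15,884. Book value $105,896.
Year 2: 5,472 × $4 = $21,888. Book value $84,008.
Year 3: 3,567 × $4 = $14,268. Book value $69,740.
Year 4: 5,299 × $4 = $21,196. Book value $48,544.
Year 5: 3,165 × $4 = $12,660. Book value $35,884.
Year 6: 4,392 × $4 = $17,568. Book value $18,316.

$18,316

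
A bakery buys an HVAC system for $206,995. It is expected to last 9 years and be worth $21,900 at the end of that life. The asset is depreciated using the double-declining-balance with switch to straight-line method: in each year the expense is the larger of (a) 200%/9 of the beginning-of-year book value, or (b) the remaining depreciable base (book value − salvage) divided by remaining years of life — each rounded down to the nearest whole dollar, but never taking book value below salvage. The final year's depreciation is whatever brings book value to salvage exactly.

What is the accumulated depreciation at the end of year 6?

Depreciable base = $206,995 − $21,900 = $185,095.
Year 1: DB = ⌊$206,995 × 200%/9⌋ = $45,998; SL = ⌊$185,095/9⌋ = $20,566 → take DB $45,998. Book value $160,997.
Year 2: DB = ⌊$160,997 × 200%/9⌋ = $35,777; SL = ⌊$139,097/8⌋ = $17,387 → take DB $35,777. Book value $125,220.
Year 3: DB = ⌊$125,220 × 200%/9⌋ = $27,826; SL = ⌊$103,320/7⌋ = $14,760 → take DB $27,826. Book value $97,394.
Year 4: DB = ⌊$97,394 × 200%/9⌋ = $21,643; SL = ⌊$75,494/6⌋ = $12,582 → take DB $21,643. Book value $75,751.
Year 5: DB = ⌊$75,751 × 200%/9⌋ = $16,833; SL = ⌊$53,851/5⌋ = $10,770 → take DB $16,833. Book value $58,918.
Year 6: DB = ⌊$58,918 × 200%/9⌋ = $13,092; SL = ⌊$37,018/4⌋ = $9,254 → take DB $13,092. Book value $45,826.
Accumulated through year 6 = $206,995 − $45,826 = $161,169.

$161,169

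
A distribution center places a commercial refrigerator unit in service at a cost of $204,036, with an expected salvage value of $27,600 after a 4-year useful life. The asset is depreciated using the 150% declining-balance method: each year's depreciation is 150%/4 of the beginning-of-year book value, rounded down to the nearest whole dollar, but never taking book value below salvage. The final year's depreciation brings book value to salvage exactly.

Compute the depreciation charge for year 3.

$29,888

Depreciable base = $204,036 − $27,600 = $176,436.
Year 1: ⌊$204,036 × 150%/4⌋ = $76,513. Book value $127,523.
Year 2: ⌊$127,523 × 150%/4⌋ = $47,821. Book value $79,702.
Year 3: ⌊$79,702 × 150%/4⌋ = $29,888. Book value $49,814.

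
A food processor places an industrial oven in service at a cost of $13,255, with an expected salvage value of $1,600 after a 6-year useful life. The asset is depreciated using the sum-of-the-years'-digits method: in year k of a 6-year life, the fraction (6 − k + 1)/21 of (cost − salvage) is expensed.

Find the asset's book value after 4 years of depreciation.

Depreciable base = $13,255 − $1,600 = $11,655.
Sum of the years' digits = 6+5+4+3+2+1 = 21.
Year 1: $11,655 × 6/21 = $3,330. Book value $9,925.
Year 2: $11,655 × 5/21 = $2,775. Book value $7,150.
Year 3: $11,655 × 4/21 = $2,220. Book value $4,930.
Year 4: $11,655 × 3/21 = $1,665. Book value $3,265.

$3,265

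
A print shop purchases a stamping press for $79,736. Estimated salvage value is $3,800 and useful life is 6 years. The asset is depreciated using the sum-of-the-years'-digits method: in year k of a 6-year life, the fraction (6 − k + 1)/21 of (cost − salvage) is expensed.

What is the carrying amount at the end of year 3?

Depreciable base = $79,736 − $3,800 = $75,936.
Sum of the years' digits = 6+5+4+3+2+1 = 21.
Year 1: $75,936 × 6/21 = $21,696. Book value $58,040.
Year 2: $75,936 × 5/21 = $18,080. Book value $39,960.
Year 3: $75,936 × 4/21 = $14,464. Book value $25,496.

$25,496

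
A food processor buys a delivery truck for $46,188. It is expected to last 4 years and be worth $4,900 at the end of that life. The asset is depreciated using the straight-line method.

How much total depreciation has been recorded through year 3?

Depreciable base = $46,188 − $4,900 = $41,288.
Annual expense = $41,288 / 4 = $10,322.
End of year 1: book value $35,866.
End of year 2: book value $25,544.
End of year 3: book value $15,222.
Accumulated through year 3 = $46,188 − $15,222 = $30,966.

$30,966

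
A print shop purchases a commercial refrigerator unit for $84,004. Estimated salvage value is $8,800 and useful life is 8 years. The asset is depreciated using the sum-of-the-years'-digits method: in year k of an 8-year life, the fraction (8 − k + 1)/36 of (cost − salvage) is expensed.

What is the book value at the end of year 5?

Depreciable base = $84,004 − $8,800 = $75,204.
Sum of the years' digits = 8+7+6+5+4+3+2+1 = 36.
Year 1: $75,204 × 8/36 = $16,712. Book value $67,292.
Year 2: $75,204 × 7/36 = $14,623. Book value $52,669.
Year 3: $75,204 × 6/36 = $12,534. Book value $40,135.
Year 4: $75,204 × 5/36 = $10,445. Book value $29,690.
Year 5: $75,204 × 4/36 = $8,356. Book value $21,334.

$21,334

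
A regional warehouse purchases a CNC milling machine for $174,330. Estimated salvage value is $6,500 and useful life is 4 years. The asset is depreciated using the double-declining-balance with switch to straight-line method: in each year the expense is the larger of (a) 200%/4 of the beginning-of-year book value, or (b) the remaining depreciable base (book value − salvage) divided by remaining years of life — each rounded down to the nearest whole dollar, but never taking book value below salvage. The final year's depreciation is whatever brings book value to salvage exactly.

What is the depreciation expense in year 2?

Depreciable base = $174,330 − $6,500 = $167,830.
Year 1: DB = ⌊$174,330 × 200%/4⌋ = $87,165; SL = ⌊$167,830/4⌋ = $41,957 → take DB $87,165. Book value $87,165.
Year 2: DB = ⌊$87,165 × 200%/4⌋ = $43,582; SL = ⌊$80,665/3⌋ = $26,888 → take DB $43,582. Book value $43,583.

$43,582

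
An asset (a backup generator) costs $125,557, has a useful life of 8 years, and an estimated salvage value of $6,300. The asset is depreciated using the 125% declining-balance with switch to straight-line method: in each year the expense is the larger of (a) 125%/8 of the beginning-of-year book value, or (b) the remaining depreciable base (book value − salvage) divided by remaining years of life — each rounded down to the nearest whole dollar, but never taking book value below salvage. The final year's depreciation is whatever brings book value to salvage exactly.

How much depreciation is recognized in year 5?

Depreciable base = $125,557 − $6,300 = $119,257.
Year 1: DB = ⌊$125,557 × 125%/8⌋ = $19,618; SL = ⌊$119,257/8⌋ = $14,907 → take DB $19,618. Book value $105,939.
Year 2: DB = ⌊$105,939 × 125%/8⌋ = $16,552; SL = ⌊$99,639/7⌋ = $14,234 → take DB $16,552. Book value $89,387.
Year 3: DB = ⌊$89,387 × 125%/8⌋ = $13,966; SL = ⌊$83,087/6⌋ = $13,847 → take DB $13,966. Book value $75,421.
Year 4: DB = ⌊$75,421 × 125%/8⌋ = $11,784; SL = ⌊$69,121/5⌋ = $13,824 → take SL $13,824. Book value $61,597.
Year 5: DB = ⌊$61,597 × 125%/8⌋ = $9,624; SL = ⌊$55,297/4⌋ = $13,824 → take SL $13,824. Book value $47,773.

$13,824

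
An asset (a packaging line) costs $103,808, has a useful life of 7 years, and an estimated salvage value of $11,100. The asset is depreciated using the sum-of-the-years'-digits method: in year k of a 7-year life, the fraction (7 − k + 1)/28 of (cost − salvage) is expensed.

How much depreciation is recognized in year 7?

Depreciable base = $103,808 − $11,100 = $92,708.
Sum of the years' digits = 7+6+5+4+3+2+1 = 28.
Year 1: $92,708 × 7/28 = $23,177. Book value $80,631.
Year 2: $92,708 × 6/28 = $19,866. Book value $60,765.
Year 3: $92,708 × 5/28 = $16,555. Book value $44,210.
Year 4: $92,708 × 4/28 = $13,244. Book value $30,966.
Year 5: $92,708 × 3/28 = $9,933. Book value $21,033.
Year 6: $92,708 × 2/28 = $6,622. Book value $14,411.
Year 7: $92,708 × 1/28 = $3,311. Book value $11,100.

$3,311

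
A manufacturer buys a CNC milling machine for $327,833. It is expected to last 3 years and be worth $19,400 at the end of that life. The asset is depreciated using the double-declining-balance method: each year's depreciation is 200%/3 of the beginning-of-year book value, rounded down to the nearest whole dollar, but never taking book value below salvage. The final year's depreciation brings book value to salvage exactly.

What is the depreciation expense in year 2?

$72,852

Depreciable base = $327,833 − $19,400 = $308,433.
Year 1: ⌊$327,833 × 200%/3⌋ = $218,555. Book value $109,278.
Year 2: ⌊$109,278 × 200%/3⌋ = $72,852. Book value $36,426.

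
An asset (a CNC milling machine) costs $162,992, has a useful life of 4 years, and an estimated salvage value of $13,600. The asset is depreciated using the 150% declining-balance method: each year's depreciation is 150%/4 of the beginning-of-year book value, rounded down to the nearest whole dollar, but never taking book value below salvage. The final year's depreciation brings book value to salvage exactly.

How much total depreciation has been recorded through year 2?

Depreciable base = $162,992 − $13,600 = $149,392.
Year 1: ⌊$162,992 × 150%/4⌋ = $61,122. Book value $101,870.
Year 2: ⌊$101,870 × 150%/4⌋ = $38,201. Book value $63,669.
Accumulated through year 2 = $162,992 − $63,669 = $99,323.

$99,323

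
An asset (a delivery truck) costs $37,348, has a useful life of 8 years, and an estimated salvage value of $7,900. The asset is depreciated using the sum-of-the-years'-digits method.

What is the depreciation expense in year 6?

Depreciable base = $37,348 − $7,900 = $29,448.
Sum of the years' digits = 8+7+6+5+4+3+2+1 = 36.
Year 1: $29,448 × 8/36 = $6,544. Book value $30,804.
Year 2: $29,448 × 7/36 = $5,726. Book value $25,078.
Year 3: $29,448 × 6/36 = $4,908. Book value $20,170.
Year 4: $29,448 × 5/36 = $4,090. Book value $16,080.
Year 5: $29,448 × 4/36 = $3,272. Book value $12,808.
Year 6: $29,448 × 3/36 = $2,454. Book value $10,354.

$2,454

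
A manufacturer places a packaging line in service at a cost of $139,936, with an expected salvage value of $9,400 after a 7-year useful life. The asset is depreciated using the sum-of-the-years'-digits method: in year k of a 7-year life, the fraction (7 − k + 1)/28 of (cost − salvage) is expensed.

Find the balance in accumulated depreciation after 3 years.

Depreciable base = $139,936 − $9,400 = $130,536.
Sum of the years' digits = 7+6+5+4+3+2+1 = 28.
Year 1: $130,536 × 7/28 = $32,634. Book value $107,302.
Year 2: $130,536 × 6/28 = $27,972. Book value $79,330.
Year 3: $130,536 × 5/28 = $23,310. Book value $56,020.
Accumulated through year 3 = $139,936 − $56,020 = $83,916.

$83,916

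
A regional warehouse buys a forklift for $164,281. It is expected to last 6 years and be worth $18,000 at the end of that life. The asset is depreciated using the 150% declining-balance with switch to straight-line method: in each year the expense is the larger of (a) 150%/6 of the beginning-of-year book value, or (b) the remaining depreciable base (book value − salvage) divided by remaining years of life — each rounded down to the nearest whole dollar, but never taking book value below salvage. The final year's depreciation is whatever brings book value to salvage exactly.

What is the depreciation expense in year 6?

Depreciable base = $164,281 − $18,000 = $146,281.
Year 1: DB = ⌊$164,281 × 150%/6⌋ = $41,070; SL = ⌊$146,281/6⌋ = $24,380 → take DB $41,070. Book value $123,211.
Year 2: DB = ⌊$123,211 × 150%/6⌋ = $30,802; SL = ⌊$105,211/5⌋ = $21,042 → take DB $30,802. Book value $92,409.
Year 3: DB = ⌊$92,409 × 150%/6⌋ = $23,102; SL = ⌊$74,409/4⌋ = $18,602 → take DB $23,102. Book value $69,307.
Year 4: DB = ⌊$69,307 × 150%/6⌋ = $17,326; SL = ⌊$51,307/3⌋ = $17,102 → take DB $17,326. Book value $51,981.
Year 5: DB = ⌊$51,981 × 150%/6⌋ = $12,995; SL = ⌊$33,981/2⌋ = $16,990 → take SL $16,990. Book value $34,991.
Year 6 (final): $34,991 − $18,000 = $16,991. Book value $18,000.

$16,991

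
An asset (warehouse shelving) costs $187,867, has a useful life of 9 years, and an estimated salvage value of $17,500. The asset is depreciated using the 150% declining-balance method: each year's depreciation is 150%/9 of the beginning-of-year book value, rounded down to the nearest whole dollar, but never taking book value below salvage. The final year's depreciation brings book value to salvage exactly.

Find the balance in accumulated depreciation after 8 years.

$144,174

Depreciable base = $187,867 − $17,500 = $170,367.
Year 1: ⌊$187,867 × 150%/9⌋ = $31,311. Book value $156,556.
Year 2: ⌊$156,556 × 150%/9⌋ = $26,092. Book value $130,464.
Year 3: ⌊$130,464 × 150%/9⌋ = $21,744. Book value $108,720.
Year 4: ⌊$108,720 × 150%/9⌋ = $18,120. Book value $90,600.
Year 5: ⌊$90,600 × 150%/9⌋ = $15,100. Book value $75,500.
Year 6: ⌊$75,500 × 150%/9⌋ = $12,583. Book value $62,917.
Year 7: ⌊$62,917 × 150%/9⌋ = $10,486. Book value $52,431.
Year 8: ⌊$52,431 × 150%/9⌋ = $8,738. Book value $43,693.
Accumulated through year 8 = $187,867 − $43,693 = $144,174.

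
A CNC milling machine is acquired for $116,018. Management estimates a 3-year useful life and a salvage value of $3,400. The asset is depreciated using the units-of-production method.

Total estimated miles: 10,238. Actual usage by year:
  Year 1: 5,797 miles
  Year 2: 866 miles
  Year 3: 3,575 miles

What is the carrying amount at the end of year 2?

Depreciable base = $116,018 − $3,400 = $112,618.
Rate = $112,618 / 10,238 miles = $11 per mile.
Year 1: 5,797 × $11 = $63,767. Book value $52,251.
Year 2: 866 × $11 = $9,526. Book value $42,725.

$42,725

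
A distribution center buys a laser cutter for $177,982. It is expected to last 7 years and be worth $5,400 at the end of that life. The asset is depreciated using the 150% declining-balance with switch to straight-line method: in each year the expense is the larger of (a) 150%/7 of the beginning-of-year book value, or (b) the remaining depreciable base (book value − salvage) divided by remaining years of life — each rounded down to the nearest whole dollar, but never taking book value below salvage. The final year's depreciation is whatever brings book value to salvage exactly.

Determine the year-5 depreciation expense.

$20,233

Depreciable base = $177,982 − $5,400 = $172,582.
Year 1: DB = ⌊$177,982 × 150%/7⌋ = $38,139; SL = ⌊$172,582/7⌋ = $24,654 → take DB $38,139. Book value $139,843.
Year 2: DB = ⌊$139,843 × 150%/7⌋ = $29,966; SL = ⌊$134,443/6⌋ = $22,407 → take DB $29,966. Book value $109,877.
Year 3: DB = ⌊$109,877 × 150%/7⌋ = $23,545; SL = ⌊$104,477/5⌋ = $20,895 → take DB $23,545. Book value $86,332.
Year 4: DB = ⌊$86,332 × 150%/7⌋ = $18,499; SL = ⌊$80,932/4⌋ = $20,233 → take SL $20,233. Book value $66,099.
Year 5: DB = ⌊$66,099 × 150%/7⌋ = $14,164; SL = ⌊$60,699/3⌋ = $20,233 → take SL $20,233. Book value $45,866.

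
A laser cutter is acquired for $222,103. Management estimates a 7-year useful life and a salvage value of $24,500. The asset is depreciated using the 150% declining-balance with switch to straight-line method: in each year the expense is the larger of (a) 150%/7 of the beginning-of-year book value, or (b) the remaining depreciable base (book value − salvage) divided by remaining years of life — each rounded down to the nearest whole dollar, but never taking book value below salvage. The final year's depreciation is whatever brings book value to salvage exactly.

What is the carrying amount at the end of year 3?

Depreciable base = $222,103 − $24,500 = $197,603.
Year 1: DB = ⌊$222,103 × 150%/7⌋ = $47,593; SL = ⌊$197,603/7⌋ = $28,229 → take DB $47,593. Book value $174,510.
Year 2: DB = ⌊$174,510 × 150%/7⌋ = $37,395; SL = ⌊$150,010/6⌋ = $25,001 → take DB $37,395. Book value $137,115.
Year 3: DB = ⌊$137,115 × 150%/7⌋ = $29,381; SL = ⌊$112,615/5⌋ = $22,523 → take DB $29,381. Book value $107,734.

$107,734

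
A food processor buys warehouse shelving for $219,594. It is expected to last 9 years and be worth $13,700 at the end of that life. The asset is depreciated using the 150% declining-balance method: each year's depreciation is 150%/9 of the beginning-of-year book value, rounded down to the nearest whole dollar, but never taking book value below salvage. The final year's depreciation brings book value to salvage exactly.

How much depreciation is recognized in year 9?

$37,371

Depreciable base = $219,594 − $13,700 = $205,894.
Year 1: ⌊$219,594 × 150%/9⌋ = $36,599. Book value $182,995.
Year 2: ⌊$182,995 × 150%/9⌋ = $30,499. Book value $152,496.
Year 3: ⌊$152,496 × 150%/9⌋ = $25,416. Book value $127,080.
Year 4: ⌊$127,080 × 150%/9⌋ = $21,180. Book value $105,900.
Year 5: ⌊$105,900 × 150%/9⌋ = $17,650. Book value $88,250.
Year 6: ⌊$88,250 × 150%/9⌋ = $14,708. Book value $73,542.
Year 7: ⌊$73,542 × 150%/9⌋ = $12,257. Book value $61,285.
Year 8: ⌊$61,285 × 150%/9⌋ = $10,214. Book value $51,071.
Year 9 (final): $51,071 − $13,700 = $37,371. Book value $13,700.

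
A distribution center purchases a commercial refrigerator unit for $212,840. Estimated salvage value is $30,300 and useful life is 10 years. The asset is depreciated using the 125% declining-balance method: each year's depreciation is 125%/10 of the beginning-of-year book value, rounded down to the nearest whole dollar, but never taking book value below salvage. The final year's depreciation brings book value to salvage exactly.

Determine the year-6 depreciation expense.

$13,646

Depreciable base = $212,840 − $30,300 = $182,540.
Year 1: ⌊$212,840 × 125%/10⌋ = $26,605. Book value $186,235.
Year 2: ⌊$186,235 × 125%/10⌋ = $23,279. Book value $162,956.
Year 3: ⌊$162,956 × 125%/10⌋ = $20,369. Book value $142,587.
Year 4: ⌊$142,587 × 125%/10⌋ = $17,823. Book value $124,764.
Year 5: ⌊$124,764 × 125%/10⌋ = $15,595. Book value $109,169.
Year 6: ⌊$109,169 × 125%/10⌋ = $13,646. Book value $95,523.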